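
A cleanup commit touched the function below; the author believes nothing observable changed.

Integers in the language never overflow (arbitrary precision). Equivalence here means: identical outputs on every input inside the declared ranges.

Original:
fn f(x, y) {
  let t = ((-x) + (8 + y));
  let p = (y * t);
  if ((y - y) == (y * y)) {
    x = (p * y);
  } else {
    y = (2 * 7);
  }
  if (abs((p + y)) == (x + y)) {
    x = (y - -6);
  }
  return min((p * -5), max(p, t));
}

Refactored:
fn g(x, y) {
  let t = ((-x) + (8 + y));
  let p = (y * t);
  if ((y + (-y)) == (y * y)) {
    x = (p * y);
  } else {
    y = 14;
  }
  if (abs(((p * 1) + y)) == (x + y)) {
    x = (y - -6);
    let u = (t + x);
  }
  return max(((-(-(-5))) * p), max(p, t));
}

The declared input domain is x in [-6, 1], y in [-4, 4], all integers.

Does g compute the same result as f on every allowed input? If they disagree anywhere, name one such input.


Not equivalent: x=-6, y=-4 separates them (10 vs 200).
f: t becomes 10; next p becomes -40; next ((y - y) == (y * y)) evaluates to false; next y becomes 14; next (abs((p + y)) == (x + y)) evaluates to false; next final value 10
g: t becomes 10; next p becomes -40; next ((y + (-y)) == (y * y)) evaluates to false; next y becomes 14; next (abs(((p * 1) + y)) == (x + y)) evaluates to false; next final value 200
verdict: not equivalent; witness: x=-6, y=-4


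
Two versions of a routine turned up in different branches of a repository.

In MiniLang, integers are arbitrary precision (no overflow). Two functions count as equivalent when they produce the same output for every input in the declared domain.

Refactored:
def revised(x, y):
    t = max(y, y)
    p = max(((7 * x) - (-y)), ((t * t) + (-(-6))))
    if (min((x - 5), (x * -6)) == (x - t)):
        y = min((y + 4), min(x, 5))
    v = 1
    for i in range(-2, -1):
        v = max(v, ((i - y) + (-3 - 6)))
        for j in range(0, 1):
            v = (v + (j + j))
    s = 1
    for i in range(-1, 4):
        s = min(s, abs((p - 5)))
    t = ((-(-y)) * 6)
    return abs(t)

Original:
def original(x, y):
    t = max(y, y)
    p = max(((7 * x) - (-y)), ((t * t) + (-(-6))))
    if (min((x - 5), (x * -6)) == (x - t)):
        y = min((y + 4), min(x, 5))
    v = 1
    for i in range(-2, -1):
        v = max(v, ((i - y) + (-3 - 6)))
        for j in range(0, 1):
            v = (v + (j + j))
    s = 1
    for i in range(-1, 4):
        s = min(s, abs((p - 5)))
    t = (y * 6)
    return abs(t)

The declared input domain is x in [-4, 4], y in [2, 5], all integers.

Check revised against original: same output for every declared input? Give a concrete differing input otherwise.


Behavior is preserved: although same computation, different form, the outputs never diverge.
As a probe, take x=-3, y=2: original runs t=2, then p=10, then (min((x - 5), (x * -6)) == (x - t)) is false, then v=1, then (i=-2), then v=1, then (j=0), then v=1, then s=1, then (i=-1), then s=1, then (i=0), then s=1, then (i=1), then s=1, then (i=2), then s=1, then (i=3), then s=1, then t=12, then returns 12; revised runs t=2, then p=10, then (min((x - 5), (x * -6)) == (x - t)) is false, then v=1, then (i=-2), then v=1, then (j=0), then v=1, then s=1, then (i=-1), then s=1, then (i=0), then s=1, then (i=1), then s=1, then (i=2), then s=1, then (i=3), then s=1, then t=12, then returns 12; both end at 12.
Checked all 36 inputs in the declared domain: the outputs agree on every one.
verdict: equivalent


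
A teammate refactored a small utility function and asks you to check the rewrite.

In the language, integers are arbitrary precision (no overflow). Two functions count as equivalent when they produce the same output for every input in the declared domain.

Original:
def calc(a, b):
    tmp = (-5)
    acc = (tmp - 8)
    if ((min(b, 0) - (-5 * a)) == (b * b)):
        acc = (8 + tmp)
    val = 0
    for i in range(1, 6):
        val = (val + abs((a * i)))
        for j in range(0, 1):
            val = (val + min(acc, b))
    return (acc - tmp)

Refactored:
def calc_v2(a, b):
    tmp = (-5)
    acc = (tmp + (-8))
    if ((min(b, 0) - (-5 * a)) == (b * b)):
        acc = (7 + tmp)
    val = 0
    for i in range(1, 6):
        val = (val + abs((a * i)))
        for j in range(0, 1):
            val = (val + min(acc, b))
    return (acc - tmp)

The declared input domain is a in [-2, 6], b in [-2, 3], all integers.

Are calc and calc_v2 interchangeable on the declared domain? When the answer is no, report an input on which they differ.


The rewrite breaks on a=0, b=0, where the results are 8 and 7.
calc: tmp := -5 | acc := -13 | ((min(b, 0) - (-5 * a)) == (b * b)): true | acc := 3 | val := 0 | iter i=1: | val := 0 | iter j=0: | val := 0 | iter i=2: | val := 0 | iter j=0: | val := 0 | iter i=3: | val := 0 | iter j=0: | val := 0 | iter i=4: | val := 0 | iter j=0: | val := 0 | iter i=5: | val := 0 | iter j=0: | val := 0 | result 8
calc_v2: tmp := -5 | acc := -13 | ((min(b, 0) - (-5 * a)) == (b * b)): true | acc := 2 | val := 0 | iter i=1: | val := 0 | iter j=0: | val := 0 | iter i=2: | val := 0 | iter j=0: | val := 0 | iter i=3: | val := 0 | iter j=0: | val := 0 | iter i=4: | val := 0 | iter j=0: | val := 0 | iter i=5: | val := 0 | iter j=0: | val := 0 | result 7
verdict: not equivalent; witness: a=0, b=0


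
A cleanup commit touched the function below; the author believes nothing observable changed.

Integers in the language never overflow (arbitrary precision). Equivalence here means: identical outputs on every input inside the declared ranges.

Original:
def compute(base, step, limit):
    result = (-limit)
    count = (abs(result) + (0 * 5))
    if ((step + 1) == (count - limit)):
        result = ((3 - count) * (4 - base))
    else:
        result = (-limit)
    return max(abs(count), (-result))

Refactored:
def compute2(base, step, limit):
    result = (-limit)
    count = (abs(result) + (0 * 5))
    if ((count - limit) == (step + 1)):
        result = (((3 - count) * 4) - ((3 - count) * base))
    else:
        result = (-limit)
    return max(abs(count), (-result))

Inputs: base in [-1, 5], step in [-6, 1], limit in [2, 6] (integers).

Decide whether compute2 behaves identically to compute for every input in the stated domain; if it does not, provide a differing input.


The two versions differ — the changes include arithmetic usage differs, plus constant usage differs.
Tracing base=2, step=-4, limit=4: compute: result = -4; count = 4; ((step + 1) == (count - limit)) -> false; result = -4; return 4 | compute2: result = -4; count = 4; ((count - limit) == (step + 1)) -> false; result = -4; return 4 — matching result 4.
Across all 280 domain points the two functions coincide.
verdict: equivalent


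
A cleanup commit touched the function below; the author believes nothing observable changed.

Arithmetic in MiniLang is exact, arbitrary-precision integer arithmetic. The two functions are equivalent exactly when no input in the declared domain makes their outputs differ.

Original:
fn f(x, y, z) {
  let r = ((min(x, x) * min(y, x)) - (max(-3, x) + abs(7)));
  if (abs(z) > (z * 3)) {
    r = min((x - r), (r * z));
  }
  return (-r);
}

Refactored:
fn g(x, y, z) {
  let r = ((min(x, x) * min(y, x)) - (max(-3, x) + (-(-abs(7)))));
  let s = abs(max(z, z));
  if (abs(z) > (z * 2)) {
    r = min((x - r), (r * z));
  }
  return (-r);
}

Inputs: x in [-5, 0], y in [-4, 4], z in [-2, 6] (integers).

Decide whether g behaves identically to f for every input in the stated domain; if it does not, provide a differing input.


Equivalent. Although `3` became `2`, no input in the stated domain can expose it.
Across all 486 domain points the two functions coincide.
Tracing x=-5, y=-4, z=3: f: r = 21; (abs(z) > (z * 3)) -> false; return -21 | g: r = 21; s = 3; (abs(z) > (z * 2)) -> false; return -21 — matching result -21.
verdict: equivalent


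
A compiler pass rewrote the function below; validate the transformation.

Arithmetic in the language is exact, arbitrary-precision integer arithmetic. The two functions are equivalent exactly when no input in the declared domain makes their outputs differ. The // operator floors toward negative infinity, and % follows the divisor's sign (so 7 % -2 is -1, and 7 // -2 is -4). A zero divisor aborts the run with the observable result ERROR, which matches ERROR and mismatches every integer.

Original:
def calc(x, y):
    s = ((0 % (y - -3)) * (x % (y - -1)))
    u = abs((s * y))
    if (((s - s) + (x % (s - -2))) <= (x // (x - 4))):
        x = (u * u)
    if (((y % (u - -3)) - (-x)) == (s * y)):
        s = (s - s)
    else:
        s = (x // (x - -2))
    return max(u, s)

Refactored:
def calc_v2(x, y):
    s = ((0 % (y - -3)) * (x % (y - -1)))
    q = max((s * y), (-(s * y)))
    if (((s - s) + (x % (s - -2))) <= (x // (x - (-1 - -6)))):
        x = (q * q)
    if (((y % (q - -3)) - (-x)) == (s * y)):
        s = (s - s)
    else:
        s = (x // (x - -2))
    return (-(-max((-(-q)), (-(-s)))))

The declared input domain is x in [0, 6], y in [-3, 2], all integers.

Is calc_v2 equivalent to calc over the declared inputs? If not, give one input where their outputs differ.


x=4, y=-2 yields ERROR from calc but 0 from calc_v2.
verdict: not equivalent; witness: x=4, y=-2


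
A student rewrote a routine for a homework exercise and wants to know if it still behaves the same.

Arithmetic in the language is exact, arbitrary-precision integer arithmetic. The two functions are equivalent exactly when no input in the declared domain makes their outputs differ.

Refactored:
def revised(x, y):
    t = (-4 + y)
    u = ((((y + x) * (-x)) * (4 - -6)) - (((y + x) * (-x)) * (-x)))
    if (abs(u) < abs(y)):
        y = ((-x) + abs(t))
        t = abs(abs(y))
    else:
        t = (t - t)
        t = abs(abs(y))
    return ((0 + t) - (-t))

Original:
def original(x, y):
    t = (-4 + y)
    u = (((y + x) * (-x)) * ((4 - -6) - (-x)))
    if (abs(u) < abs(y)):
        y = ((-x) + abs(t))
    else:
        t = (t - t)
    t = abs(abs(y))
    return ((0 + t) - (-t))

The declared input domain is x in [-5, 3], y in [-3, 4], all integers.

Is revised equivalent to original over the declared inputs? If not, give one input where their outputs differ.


Equivalent — the differences include arithmetic usage differs; min/max/abs usage differs; statement counts differ, yet no declared input distinguishes the two.
As a probe, take x=2, y=3: original runs t becomes -1; next u becomes -120; next (abs(u) < abs(y)) evaluates to false; next t becomes 0; next t becomes 3; next final value 6; revised runs t becomes -1; next u becomes -120; next (abs(u) < abs(y)) evaluates to false; next t becomes 0; next t becomes 3; next final value 6; both end at 6.
Every one of the 72 inputs gives matching results.
verdict: equivalent


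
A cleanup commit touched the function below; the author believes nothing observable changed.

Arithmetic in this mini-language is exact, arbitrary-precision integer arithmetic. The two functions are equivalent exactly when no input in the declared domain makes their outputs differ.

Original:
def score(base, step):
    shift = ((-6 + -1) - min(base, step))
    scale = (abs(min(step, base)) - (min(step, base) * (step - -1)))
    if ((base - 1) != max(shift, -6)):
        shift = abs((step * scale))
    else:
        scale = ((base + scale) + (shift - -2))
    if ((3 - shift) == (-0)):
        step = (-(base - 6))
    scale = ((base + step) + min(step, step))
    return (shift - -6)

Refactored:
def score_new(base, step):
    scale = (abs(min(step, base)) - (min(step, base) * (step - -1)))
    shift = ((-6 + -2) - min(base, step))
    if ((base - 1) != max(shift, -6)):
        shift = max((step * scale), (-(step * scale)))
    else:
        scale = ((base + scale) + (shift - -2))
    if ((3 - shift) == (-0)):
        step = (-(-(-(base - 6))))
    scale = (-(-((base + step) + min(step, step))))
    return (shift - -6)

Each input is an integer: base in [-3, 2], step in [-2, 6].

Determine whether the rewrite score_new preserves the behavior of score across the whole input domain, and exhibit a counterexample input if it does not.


Take base=-3, step=-2.
score: shift = -4; scale = 0; ((base - 1) != max(shift, -6)) -> false; scale = -5; ((3 - shift) == (-0)) -> false; scale = -7; return 2
score_new: scale = 0; shift = -5; ((base - 1) != max(shift, -6)) -> true; shift = 0; ((3 - shift) == (-0)) -> false; scale = -7; return 6
2 against 6: the behavior changed.
verdict: not equivalent; witness: base=-3, step=-2


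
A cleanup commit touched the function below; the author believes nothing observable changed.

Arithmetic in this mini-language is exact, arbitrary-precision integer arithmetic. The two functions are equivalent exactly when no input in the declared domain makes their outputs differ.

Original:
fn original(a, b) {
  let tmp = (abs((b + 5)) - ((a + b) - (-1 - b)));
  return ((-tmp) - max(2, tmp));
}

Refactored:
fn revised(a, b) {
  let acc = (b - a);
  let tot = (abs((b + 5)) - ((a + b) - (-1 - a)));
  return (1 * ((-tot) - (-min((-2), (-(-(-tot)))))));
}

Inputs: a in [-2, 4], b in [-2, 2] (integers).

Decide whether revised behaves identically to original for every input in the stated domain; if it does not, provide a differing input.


Run the pair on a=-2, b=-1.
original: tmp becomes 7; next final value -14
revised: acc becomes 1; next tot becomes 8; next final value -16
-14 and -16 differ, so these are not the same function on this domain.
verdict: not equivalent; witness: a=-2, b=-1


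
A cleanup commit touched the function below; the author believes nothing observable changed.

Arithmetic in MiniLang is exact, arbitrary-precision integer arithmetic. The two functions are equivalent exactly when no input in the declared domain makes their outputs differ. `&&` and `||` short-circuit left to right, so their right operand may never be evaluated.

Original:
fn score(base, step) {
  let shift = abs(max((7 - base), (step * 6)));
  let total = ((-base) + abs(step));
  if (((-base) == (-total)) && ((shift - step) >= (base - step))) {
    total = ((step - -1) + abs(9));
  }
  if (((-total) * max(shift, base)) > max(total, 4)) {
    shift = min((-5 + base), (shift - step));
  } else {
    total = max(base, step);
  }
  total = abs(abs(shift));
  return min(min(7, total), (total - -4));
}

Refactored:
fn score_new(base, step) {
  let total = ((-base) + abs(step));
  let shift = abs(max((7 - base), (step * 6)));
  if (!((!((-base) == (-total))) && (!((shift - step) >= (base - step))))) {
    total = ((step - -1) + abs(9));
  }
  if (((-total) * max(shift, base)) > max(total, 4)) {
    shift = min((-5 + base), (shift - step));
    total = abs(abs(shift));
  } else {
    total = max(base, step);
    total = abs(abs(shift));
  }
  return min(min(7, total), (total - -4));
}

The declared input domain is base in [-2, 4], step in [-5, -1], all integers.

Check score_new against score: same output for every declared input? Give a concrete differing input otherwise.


Try base=2, step=-1.
score: shift becomes 5; next total becomes -1; next (((-base) == (-total)) && ((shift - step) >= (base - step))) evaluates to false; next (((-total) * max(shift, base)) > max(total, 4)) evaluates to true; next shift becomes -3; next total becomes 3; next final value 3
score_new: total becomes -1; next shift becomes 5; next (!((!((-base) == (-total))) && (!((shift - step) >= (base - step))))) evaluates to true; next total becomes 9; next (((-total) * max(shift, base)) > max(total, 4)) evaluates to false; next total becomes 2; next total becomes 5; next final value 5
3 and 5 differ, so these are not the same function on this domain.
verdict: not equivalent; witness: base=2, step=-1


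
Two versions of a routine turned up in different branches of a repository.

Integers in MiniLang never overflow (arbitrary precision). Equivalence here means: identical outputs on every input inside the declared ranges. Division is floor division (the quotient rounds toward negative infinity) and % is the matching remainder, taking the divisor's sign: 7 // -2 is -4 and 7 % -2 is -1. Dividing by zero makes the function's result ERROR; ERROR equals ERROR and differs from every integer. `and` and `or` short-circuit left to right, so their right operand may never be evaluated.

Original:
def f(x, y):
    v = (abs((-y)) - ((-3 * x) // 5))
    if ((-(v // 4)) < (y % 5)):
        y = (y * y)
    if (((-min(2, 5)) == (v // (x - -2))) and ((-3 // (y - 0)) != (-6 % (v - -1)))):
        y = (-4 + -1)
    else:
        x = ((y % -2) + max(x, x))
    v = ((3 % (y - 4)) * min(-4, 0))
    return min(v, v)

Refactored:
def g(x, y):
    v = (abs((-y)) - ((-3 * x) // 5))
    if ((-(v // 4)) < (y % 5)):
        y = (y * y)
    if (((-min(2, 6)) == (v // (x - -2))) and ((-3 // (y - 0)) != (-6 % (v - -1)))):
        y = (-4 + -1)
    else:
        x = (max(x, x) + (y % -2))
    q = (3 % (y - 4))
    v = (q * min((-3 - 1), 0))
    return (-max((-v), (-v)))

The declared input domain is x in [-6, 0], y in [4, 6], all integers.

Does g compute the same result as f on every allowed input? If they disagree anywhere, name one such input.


Equivalent. The suspicious edit (`5` became `6`) never changes the result for any input inside the declared domain.
Every one of the 21 inputs gives matching results.
Spot check at x=-1, y=4 — f: v=4, then ((-(v // 4)) < (y % 5)) is true, then y=16, then (((-min(2, 5)) == (v // (x - -2))) and ((-3 // (y - 0)) != (-6 % (v - -1)))) is false, then x=-1, then v=-12, then returns -12. g: v=4, then ((-(v // 4)) < (y % 5)) is true, then y=16, then (((-min(2, 6)) == (v // (x - -2))) and ((-3 // (y - 0)) != (-6 % (v - -1)))) is false, then x=-1, then q=3, then v=-12, then returns -12. Both give -12.
verdict: equivalent


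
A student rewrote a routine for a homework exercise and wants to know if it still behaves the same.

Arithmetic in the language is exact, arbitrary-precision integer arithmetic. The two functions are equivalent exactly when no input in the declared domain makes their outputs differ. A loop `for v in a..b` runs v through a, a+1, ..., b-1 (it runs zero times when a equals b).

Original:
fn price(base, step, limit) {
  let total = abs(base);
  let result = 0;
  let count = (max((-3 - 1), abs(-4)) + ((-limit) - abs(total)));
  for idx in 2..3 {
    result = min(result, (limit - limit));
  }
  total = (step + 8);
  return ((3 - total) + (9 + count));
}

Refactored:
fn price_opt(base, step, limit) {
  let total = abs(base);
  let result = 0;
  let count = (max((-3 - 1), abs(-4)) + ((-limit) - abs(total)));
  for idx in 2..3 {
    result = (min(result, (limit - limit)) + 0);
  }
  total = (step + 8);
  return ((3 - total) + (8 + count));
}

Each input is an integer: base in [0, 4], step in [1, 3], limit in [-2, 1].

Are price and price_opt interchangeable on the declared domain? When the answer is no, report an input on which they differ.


The rewrite breaks on base=0, step=1, limit=-2, where the results are 9 and 8.
price: total = 0; result = 0; count = 6; [idx=2]; result = 0; total = 9; return 9
price_opt: total = 0; result = 0; count = 6; [idx=2]; result = 0; total = 9; return 8
verdict: not equivalent; witness: base=0, step=1, limit=-2


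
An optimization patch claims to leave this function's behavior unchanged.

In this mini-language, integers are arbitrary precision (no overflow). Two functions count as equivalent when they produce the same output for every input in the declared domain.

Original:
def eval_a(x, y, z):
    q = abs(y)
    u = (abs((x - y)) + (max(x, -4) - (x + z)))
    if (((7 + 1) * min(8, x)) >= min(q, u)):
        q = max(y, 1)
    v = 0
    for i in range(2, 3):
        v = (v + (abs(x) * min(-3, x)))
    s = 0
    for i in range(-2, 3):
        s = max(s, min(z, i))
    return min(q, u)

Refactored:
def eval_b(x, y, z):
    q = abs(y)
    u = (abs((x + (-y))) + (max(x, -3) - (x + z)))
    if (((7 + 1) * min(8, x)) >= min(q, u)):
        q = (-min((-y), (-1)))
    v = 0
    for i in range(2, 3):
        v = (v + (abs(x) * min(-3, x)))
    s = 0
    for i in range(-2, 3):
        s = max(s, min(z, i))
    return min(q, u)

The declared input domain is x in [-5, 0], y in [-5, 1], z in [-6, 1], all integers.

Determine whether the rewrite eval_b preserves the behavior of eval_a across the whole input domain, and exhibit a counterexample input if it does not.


Evaluate both at x=-5, y=-5, z=-3.
eval_a: q := 5 | u := 4 | (((7 + 1) * min(8, x)) >= min(q, u)): false | v := 0 | iter i=2: | v := -25 | s := 0 | iter i=-2: | s := 0 | iter i=-1: | s := 0 | iter i=0: | s := 0 | iter i=1: | s := 0 | iter i=2: | s := 0 | result 4
eval_b: q := 5 | u := 5 | (((7 + 1) * min(8, x)) >= min(q, u)): false | v := 0 | iter i=2: | v := -25 | s := 0 | iter i=-2: | s := 0 | iter i=-1: | s := 0 | iter i=0: | s := 0 | iter i=1: | s := 0 | iter i=2: | s := 0 | result 5
4 != 5, so the rewrite changes behavior.
verdict: not equivalent; witness: x=-5, y=-5, z=-3


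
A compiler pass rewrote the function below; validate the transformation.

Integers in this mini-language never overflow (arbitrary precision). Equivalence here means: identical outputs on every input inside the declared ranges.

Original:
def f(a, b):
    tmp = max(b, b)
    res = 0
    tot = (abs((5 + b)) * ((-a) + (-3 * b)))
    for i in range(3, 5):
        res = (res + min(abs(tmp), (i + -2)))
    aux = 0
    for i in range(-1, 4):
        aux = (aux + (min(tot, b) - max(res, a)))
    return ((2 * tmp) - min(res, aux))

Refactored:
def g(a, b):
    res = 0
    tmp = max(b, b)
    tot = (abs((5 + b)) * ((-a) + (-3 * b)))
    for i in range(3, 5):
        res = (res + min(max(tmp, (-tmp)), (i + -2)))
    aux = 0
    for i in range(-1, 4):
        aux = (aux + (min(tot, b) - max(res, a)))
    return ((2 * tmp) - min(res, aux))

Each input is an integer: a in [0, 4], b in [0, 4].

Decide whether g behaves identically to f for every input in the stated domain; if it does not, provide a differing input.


The two are interchangeable: min/max/abs usage differs, and every declared input agrees.
One worked example (a=2, b=3) — f: tmp := 3 | res := 0 | tot := -88 | iter i=3: | res := 1 | iter i=4: | res := 3 | aux := 0 | iter i=-1: | aux := -91 | iter i=0: | aux := -182 | iter i=1: | aux := -273 | iter i=2: | aux := -364 | iter i=3: | aux := -455 | result 461; g: res := 0 | tmp := 3 | tot := -88 | iter i=3: | res := 1 | iter i=4: | res := 3 | aux := 0 | iter i=-1: | aux := -91 | iter i=0: | aux := -182 | iter i=1: | aux := -273 | iter i=2: | aux := -364 | iter i=3: | aux := -455 | result 461; agreement on 461.
Sweeping the whole domain (25 inputs) finds no disagreement.
verdict: equivalent


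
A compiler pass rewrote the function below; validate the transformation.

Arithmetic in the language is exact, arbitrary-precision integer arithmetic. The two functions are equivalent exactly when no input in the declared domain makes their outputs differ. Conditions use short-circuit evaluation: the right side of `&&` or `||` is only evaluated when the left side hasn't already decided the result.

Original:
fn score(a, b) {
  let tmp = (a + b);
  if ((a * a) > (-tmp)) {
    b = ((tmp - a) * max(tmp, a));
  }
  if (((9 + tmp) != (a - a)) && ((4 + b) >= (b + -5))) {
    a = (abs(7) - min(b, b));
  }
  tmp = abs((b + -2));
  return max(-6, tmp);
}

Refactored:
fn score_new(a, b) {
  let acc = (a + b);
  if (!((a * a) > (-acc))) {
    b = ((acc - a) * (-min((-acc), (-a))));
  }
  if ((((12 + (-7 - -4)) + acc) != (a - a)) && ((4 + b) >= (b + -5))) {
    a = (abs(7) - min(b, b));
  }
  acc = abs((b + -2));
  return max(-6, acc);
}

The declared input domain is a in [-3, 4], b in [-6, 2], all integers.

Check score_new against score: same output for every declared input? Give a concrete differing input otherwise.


Not equivalent: a=-3, b=-6 separates them (8 vs 16).
score: tmp = -9; ((a * a) > (-tmp)) -> false; (((9 + tmp) != (a - a)) && ((4 + b) >= (b + -5))) -> false; tmp = 8; return 8
score_new: acc = -9; (!((a * a) > (-acc))) -> true; b = 18; ((((12 + (-7 - -4)) + acc) != (a - a)) && ((4 + b) >= (b + -5))) -> false; acc = 16; return 16
verdict: not equivalent; witness: a=-3, b=-6


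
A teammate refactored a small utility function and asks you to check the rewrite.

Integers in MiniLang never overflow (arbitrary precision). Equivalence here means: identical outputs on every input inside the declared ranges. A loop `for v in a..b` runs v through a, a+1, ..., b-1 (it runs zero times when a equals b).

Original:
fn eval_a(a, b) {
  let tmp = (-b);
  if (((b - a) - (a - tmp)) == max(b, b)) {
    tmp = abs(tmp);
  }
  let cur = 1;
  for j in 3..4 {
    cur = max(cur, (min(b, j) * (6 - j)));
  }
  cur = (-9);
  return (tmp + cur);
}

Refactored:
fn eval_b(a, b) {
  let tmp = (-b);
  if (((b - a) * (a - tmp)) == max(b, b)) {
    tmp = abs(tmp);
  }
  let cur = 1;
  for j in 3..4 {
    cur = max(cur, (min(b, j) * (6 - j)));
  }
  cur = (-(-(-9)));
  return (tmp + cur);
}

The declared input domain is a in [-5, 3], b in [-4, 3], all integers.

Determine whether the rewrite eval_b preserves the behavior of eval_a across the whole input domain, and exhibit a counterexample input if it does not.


Consider the input a=-1, b=2.
eval_a: tmp := -2 | (((b - a) - (a - tmp)) == max(b, b)): true | tmp := 2 | cur := 1 | iter j=3: | cur := 6 | cur := -9 | result -7
eval_b: tmp := -2 | (((b - a) * (a - tmp)) == max(b, b)): false | cur := 1 | iter j=3: | cur := 6 | cur := -9 | result -11
-7 against -11: the behavior changed.
verdict: not equivalent; witness: a=-1, b=2


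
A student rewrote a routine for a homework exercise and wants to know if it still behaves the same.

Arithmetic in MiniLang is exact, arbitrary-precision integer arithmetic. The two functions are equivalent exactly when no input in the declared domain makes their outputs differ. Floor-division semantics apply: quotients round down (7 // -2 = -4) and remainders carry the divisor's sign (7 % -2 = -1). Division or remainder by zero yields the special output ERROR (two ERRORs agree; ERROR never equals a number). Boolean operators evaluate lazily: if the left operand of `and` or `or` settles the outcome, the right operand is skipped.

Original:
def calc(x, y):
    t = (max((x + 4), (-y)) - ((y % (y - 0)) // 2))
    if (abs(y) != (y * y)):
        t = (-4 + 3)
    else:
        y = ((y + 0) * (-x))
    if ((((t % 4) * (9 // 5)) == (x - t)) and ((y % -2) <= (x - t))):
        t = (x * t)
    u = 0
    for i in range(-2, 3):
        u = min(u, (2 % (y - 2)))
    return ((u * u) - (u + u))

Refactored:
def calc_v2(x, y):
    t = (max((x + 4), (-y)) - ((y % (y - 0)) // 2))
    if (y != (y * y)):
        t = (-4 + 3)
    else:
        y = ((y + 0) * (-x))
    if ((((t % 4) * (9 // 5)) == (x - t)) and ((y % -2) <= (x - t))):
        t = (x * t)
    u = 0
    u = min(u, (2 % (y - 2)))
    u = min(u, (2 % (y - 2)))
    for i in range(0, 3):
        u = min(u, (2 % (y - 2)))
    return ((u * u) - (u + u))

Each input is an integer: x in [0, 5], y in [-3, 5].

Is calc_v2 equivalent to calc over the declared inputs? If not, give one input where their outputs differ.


Consider the input x=0, y=-1.
calc: t = 4; (abs(y) != (y * y)) -> false; y = 0; ((((t % 4) * (9 // 5)) == (x - t)) and ((y % -2) <= (x - t))) -> false; u = 0; [i=-2]; u = 0; [i=-1]; u = 0; [i=0]; u = 0; [i=1]; u = 0; [i=2]; u = 0; return 0
calc_v2: t = 4; (y != (y * y)) -> true; t = -1; ((((t % 4) * (9 // 5)) == (x - t)) and ((y % -2) <= (x - t))) -> false; u = 0; u = -1; u = -1; [i=0]; u = -1; [i=1]; u = -1; [i=2]; u = -1; return 3
0 != 3, so the rewrite changes behavior.
verdict: not equivalent; witness: x=0, y=-1


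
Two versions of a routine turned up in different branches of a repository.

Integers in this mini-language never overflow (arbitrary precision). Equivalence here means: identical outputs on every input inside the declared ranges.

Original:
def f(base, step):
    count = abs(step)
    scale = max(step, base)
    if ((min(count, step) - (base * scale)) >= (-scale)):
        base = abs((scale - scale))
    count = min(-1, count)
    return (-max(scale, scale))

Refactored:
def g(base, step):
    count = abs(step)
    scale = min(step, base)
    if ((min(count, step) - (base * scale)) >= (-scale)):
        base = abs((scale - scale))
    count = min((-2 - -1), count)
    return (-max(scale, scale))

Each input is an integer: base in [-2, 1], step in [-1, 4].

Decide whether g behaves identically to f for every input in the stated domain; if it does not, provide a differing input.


Try base=-2, step=-1.
f: count becomes 1; next scale becomes -1; next ((min(count, step) - (base * scale)) >= (-scale)) evaluates to false; next count becomes -1; next final value 1
g: count becomes 1; next scale becomes -2; next ((min(count, step) - (base * scale)) >= (-scale)) evaluates to false; next count becomes -1; next final value 2
1 and 2 differ, so these are not the same function on this domain.
verdict: not equivalent; witness: base=-2, step=-1


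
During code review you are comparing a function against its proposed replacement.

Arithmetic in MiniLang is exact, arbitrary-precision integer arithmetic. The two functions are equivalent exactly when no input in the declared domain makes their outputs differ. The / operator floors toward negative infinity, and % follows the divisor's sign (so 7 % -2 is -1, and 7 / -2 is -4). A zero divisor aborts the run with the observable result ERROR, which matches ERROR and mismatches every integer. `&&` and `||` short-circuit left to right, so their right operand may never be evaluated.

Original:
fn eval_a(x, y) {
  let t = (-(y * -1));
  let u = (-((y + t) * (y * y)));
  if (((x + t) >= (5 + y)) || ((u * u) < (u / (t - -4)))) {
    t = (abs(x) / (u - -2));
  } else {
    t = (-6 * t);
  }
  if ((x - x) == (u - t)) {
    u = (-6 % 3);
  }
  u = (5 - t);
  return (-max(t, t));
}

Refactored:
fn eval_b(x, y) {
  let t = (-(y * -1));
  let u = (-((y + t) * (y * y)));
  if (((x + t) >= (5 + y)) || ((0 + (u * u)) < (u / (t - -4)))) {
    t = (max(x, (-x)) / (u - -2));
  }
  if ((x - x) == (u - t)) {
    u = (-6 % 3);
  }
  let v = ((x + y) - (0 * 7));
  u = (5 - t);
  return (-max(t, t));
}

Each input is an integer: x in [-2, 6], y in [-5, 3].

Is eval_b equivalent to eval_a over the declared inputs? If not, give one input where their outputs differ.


Run the pair on x=-2, y=-5.
eval_a: t = -5; u = 250; (((x + t) >= (5 + y)) || ((u * u) < (u / (t - -4)))) -> false; t = 30; ((x - x) == (u - t)) -> false; u = -25; return -30
eval_b: t = -5; u = 250; (((x + t) >= (5 + y)) || ((0 + (u * u)) < (u / (t - -4)))) -> false; ((x - x) == (u - t)) -> false; v = -7; u = 10; return 5
-30 against 5: the behavior changed.
verdict: not equivalent; witness: x=-2, y=-5


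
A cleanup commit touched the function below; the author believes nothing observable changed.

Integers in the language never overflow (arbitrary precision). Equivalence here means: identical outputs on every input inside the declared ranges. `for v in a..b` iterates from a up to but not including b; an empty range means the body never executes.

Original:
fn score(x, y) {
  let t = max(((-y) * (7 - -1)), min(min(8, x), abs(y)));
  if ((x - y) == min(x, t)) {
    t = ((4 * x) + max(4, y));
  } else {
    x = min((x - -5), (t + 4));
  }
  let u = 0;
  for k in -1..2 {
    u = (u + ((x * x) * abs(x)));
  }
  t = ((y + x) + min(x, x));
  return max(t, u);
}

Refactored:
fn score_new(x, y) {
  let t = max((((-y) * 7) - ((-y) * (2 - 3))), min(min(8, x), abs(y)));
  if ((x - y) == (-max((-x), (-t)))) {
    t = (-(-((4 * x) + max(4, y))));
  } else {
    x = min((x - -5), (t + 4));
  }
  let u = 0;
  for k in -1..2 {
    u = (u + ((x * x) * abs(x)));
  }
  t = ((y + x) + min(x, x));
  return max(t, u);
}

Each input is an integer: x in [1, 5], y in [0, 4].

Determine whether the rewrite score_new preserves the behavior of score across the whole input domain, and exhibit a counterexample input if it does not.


Reading the diff, among the changes: min/max/abs usage differs; arithmetic usage differs; constant usage differs.
One worked example (x=2, y=4) — score: t := 2 | ((x - y) == min(x, t)): false | x := 6 | u := 0 | iter k=-1: | u := 216 | iter k=0: | u := 432 | iter k=1: | u := 648 | t := 16 | result 648; score_new: t := 2 | ((x - y) == (-max((-x), (-t)))): false | x := 6 | u := 0 | iter k=-1: | u := 216 | iter k=0: | u := 432 | iter k=1: | u := 648 | t := 16 | result 648; agreement on 648.
Sweeping the whole domain (25 inputs) finds no disagreement.
verdict: equivalent


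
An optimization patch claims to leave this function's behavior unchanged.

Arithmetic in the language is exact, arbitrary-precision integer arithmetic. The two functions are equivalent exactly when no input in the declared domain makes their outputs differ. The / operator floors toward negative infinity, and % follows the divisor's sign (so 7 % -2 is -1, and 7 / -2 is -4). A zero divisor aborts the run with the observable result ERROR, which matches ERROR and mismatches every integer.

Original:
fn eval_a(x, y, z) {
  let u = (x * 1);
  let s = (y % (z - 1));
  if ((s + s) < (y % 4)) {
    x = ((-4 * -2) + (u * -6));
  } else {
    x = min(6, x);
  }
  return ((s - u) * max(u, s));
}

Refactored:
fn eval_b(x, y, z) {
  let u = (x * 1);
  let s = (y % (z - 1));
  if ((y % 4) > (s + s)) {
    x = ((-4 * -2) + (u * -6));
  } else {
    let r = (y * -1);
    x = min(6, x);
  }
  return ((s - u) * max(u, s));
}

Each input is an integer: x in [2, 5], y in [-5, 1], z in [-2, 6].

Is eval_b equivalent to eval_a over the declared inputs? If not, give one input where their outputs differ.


Differences: comparison usage differs, plus arithmetic usage differs, plus constant usage differs, plus statement counts differ, plus local variable names differ — yet all 252 inputs agree.
verdict: equivalent


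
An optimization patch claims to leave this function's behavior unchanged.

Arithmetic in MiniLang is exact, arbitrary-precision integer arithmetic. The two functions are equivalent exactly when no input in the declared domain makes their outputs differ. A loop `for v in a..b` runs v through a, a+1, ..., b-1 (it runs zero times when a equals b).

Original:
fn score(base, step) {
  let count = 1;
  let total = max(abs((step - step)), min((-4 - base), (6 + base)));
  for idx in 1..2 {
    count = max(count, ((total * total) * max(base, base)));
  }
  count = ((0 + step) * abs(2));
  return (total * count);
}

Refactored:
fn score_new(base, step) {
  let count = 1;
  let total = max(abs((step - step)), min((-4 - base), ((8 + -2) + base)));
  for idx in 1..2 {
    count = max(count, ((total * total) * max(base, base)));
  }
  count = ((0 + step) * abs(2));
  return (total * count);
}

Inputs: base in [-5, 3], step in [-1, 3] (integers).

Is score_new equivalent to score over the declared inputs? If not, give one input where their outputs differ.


Comparing the listings, the differences include: constant usage differs, arithmetic usage differs.
As a probe, take base=-2, step=3: score runs count := 1 | total := 0 | iter idx=1: | count := 1 | count := 6 | result 0; score_new runs count := 1 | total := 0 | iter idx=1: | count := 1 | count := 6 | result 0; both end at 0.
An exhaustive pass over the 45 declared inputs shows identical outputs.
verdict: equivalent


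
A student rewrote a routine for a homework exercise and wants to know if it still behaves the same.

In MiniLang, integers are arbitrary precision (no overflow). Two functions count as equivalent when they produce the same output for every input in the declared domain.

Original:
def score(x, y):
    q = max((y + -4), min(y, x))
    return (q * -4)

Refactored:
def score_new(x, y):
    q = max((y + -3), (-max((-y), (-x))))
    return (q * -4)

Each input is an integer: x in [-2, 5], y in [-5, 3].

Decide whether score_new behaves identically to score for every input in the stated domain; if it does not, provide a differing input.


These are not equivalent — on x=-2, y=2 the outputs split (8 vs 4).
score: q becomes -2; next final value 8
score_new: q becomes -1; next final value 4
verdict: not equivalent; witness: x=-2, y=2


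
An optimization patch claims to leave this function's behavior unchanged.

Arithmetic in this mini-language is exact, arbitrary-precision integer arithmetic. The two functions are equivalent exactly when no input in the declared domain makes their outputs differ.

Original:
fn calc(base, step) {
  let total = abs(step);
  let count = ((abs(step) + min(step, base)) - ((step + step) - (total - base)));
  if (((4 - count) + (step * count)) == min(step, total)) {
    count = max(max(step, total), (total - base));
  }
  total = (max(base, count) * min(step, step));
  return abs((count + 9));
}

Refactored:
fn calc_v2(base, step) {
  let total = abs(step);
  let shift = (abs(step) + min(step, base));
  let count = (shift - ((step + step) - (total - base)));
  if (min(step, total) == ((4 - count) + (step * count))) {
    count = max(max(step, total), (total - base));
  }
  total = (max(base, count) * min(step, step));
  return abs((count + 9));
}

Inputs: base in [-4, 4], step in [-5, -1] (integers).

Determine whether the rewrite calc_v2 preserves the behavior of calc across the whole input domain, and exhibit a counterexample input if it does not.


Comparing the listings, the differences include: local variable names differ, plus statement counts differ.
Tracing base=2, step=-3: calc: total=3, then count=7, then (((4 - count) + (step * count)) == min(step, total)) is false, then total=-21, then returns 16 | calc_v2: total=3, then shift=0, then count=7, then (min(step, total) == ((4 - count) + (step * count))) is false, then total=-21, then returns 16 — matching result 16.
An exhaustive pass over the 45 declared inputs shows identical outputs.
verdict: equivalent


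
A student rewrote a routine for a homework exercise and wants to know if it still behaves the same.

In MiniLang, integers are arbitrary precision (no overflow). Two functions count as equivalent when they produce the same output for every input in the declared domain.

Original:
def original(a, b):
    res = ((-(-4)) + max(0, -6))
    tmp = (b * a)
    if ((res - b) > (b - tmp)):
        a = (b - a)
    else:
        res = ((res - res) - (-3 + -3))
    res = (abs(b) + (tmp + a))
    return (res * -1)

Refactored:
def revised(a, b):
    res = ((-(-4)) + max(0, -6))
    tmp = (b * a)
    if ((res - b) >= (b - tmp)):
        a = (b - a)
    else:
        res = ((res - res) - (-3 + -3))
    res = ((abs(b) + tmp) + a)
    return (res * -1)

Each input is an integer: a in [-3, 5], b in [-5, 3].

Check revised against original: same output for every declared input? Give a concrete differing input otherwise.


Run the pair on a=-2, b=1.
original: res := 4 | tmp := -2 | ((res - b) > (b - tmp)): false | res := 6 | res := -3 | result 3
revised: res := 4 | tmp := -2 | ((res - b) >= (b - tmp)): true | a := 3 | res := 2 | result -2
3 vs -2 — the two versions disagree here.
verdict: not equivalent; witness: a=-2, b=1


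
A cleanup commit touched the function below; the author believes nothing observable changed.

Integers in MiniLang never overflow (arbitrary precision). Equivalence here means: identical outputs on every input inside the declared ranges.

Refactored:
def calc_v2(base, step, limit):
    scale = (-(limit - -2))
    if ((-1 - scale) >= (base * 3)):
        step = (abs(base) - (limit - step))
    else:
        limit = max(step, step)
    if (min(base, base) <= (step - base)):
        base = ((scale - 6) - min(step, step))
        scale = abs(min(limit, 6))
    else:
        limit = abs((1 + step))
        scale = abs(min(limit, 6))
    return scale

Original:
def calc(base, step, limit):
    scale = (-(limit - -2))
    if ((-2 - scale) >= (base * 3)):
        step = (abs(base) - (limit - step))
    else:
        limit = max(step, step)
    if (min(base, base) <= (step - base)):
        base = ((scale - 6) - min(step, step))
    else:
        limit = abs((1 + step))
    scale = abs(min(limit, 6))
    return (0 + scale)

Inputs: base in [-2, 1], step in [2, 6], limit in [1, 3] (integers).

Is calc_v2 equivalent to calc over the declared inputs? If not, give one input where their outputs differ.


Run the pair on base=1, step=3, limit=2.
calc: scale becomes -4; next ((-2 - scale) >= (base * 3)) evaluates to false; next limit becomes 3; next (min(base, base) <= (step - base)) evaluates to true; next base becomes -13; next scale becomes 3; next final value 3
calc_v2: scale becomes -4; next ((-1 - scale) >= (base * 3)) evaluates to true; next step becomes 2; next (min(base, base) <= (step - base)) evaluates to true; next base becomes -12; next scale becomes 2; next final value 2
3 against 2: the behavior changed.
verdict: not equivalent; witness: base=1, step=3, limit=2
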